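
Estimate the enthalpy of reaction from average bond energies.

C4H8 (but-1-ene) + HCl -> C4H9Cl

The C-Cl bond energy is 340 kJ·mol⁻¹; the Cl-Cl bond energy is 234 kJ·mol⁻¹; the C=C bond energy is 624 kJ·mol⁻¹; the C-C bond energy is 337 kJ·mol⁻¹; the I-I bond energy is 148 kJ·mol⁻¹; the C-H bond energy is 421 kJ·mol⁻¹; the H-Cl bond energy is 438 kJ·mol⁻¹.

Bonds broken (reactants):
  C-C: 2 × 337 = 674
  C-H: 8 × 421 = 3368
  C=C: 1 × 624 = 624
  H-Cl: 1 × 438 = 438
  Σ(broken) = 5104 kJ
Bonds formed (products):
  C-C: 3 × 337 = 1011
  C-Cl: 1 × 340 = 340
  C-H: 9 × 421 = 3789
  Σ(formed) = 5140 kJ
ΔH = Σ(broken) − Σ(formed) = 5104 − 5140 = −36 kJ

ΔH ≈ −36 kJ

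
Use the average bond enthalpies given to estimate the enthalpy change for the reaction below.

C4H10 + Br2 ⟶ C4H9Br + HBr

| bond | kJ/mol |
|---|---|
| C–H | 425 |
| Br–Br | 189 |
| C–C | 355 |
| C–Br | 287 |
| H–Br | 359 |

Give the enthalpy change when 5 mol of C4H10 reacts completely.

Bonds broken (reactants):
  Br–Br: 1 × 189 = 189
  C–C: 3 × 355 = 1065
  C–H: 10 × 425 = 4250
  Σ(broken) = 5504 kJ
Bonds formed (products):
  C–Br: 1 × 287 = 287
  C–C: 3 × 355 = 1065
  C–H: 9 × 425 = 3825
  H–Br: 1 × 359 = 359
  Σ(formed) = 5536 kJ
ΔH = Σ(broken) − Σ(formed) = 5504 − 5536 = −32 kJ
For 5× the reaction as written: 5 × (−32) = −160 kJ

ΔH = −160 kJ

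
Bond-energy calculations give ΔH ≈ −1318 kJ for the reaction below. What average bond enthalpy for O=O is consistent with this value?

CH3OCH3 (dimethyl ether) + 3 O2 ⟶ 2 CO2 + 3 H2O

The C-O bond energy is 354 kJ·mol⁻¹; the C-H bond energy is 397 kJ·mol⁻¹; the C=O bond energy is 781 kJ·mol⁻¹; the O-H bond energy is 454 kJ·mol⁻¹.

Let D be the O=O bond energy.
Σ(broken) = 6×397 + 2×354 + 3×D = 3090 + 3D
Σ(formed) = 4×781 + 6×454 = 5848
ΔH = Σ(broken) − Σ(formed) = (3090 + 3D) − (5848) = −2758 + 3D
Setting this equal to −1318 kJ gives 3D = 1440, so D = 480 kJ/mol.

D(O=O) ≈ 480 kJ/mol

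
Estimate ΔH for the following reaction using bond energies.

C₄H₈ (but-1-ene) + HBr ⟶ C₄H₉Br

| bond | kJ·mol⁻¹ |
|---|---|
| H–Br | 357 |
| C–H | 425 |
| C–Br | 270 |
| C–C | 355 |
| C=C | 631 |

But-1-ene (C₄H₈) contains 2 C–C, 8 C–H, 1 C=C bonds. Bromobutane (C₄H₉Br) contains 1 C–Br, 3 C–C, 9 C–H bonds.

Bonds broken (reactants):
  C–C: 2 × 355 = 710
  C–H: 8 × 425 = 3400
  C=C: 1 × 631 = 631
  H–Br: 1 × 357 = 357
  Σ(broken) = 5098 kJ
Bonds formed (products):
  C–Br: 1 × 270 = 270
  C–C: 3 × 355 = 1065
  C–H: 9 × 425 = 3825
  Σ(formed) = 5160 kJ
ΔH = Σ(broken) − Σ(formed) = 5098 − 5160 = −62 kJ

ΔH ≈ −62 kJ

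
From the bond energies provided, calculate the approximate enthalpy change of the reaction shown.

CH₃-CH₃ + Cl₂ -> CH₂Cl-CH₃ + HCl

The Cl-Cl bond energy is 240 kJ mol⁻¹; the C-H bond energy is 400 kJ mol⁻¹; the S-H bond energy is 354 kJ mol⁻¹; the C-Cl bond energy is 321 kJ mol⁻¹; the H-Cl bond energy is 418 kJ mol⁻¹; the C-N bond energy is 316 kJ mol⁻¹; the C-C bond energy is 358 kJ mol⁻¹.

ΔH ≈ −99 kJ

Bonds broken (reactants):
  C-C: 1 × 358 = 358
  C-H: 6 × 400 = 2400
  Cl-Cl: 1 × 240 = 240
  Σ(broken) = 2998 kJ
Bonds formed (products):
  C-C: 1 × 358 = 358
  C-Cl: 1 × 321 = 321
  C-H: 5 × 400 = 2000
  H-Cl: 1 × 418 = 418
  Σ(formed) = 3097 kJ
ΔH = Σ(broken) − Σ(formed) = 2998 − 3097 = −99 kJ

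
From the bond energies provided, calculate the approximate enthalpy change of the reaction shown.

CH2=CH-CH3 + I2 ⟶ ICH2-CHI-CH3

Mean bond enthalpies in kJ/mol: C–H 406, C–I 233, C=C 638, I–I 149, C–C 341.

Bonds broken (reactants):
  C–C: 1 × 341 = 341
  C–H: 6 × 406 = 2436
  C=C: 1 × 638 = 638
  I–I: 1 × 149 = 149
  Σ(broken) = 3564 kJ
Bonds formed (products):
  C–C: 2 × 341 = 682
  C–H: 6 × 406 = 2436
  C–I: 2 × 233 = 466
  Σ(formed) = 3584 kJ
ΔH = Σ(broken) − Σ(formed) = 3564 − 3584 = −20 kJ

ΔH ≈ −20 kJ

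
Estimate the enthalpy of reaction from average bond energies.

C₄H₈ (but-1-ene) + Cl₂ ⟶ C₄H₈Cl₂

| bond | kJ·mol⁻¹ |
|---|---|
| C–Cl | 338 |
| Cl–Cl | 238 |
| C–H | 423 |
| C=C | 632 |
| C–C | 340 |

Bonds broken (reactants):
  C–C: 2 × 340 = 680
  C–H: 8 × 423 = 3384
  C=C: 1 × 632 = 632
  Cl–Cl: 1 × 238 = 238
  Σ(broken) = 4934 kJ
Bonds formed (products):
  C–C: 3 × 340 = 1020
  C–Cl: 2 × 338 = 676
  C–H: 8 × 423 = 3384
  Σ(formed) = 5080 kJ
ΔH = Σ(broken) − Σ(formed) = 4934 − 5080 = −146 kJ

ΔH ≈ −146 kJ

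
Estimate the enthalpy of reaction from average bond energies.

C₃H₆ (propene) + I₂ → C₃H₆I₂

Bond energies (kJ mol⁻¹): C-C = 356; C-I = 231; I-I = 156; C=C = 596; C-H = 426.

Bonds broken (reactants):
  C-C: 1 × 356 = 356
  C-H: 6 × 426 = 2556
  C=C: 1 × 596 = 596
  I-I: 1 × 156 = 156
  Σ(broken) = 3664 kJ
Bonds formed (products):
  C-C: 2 × 356 = 712
  C-H: 6 × 426 = 2556
  C-I: 2 × 231 = 462
  Σ(formed) = 3730 kJ
ΔH = Σ(broken) − Σ(formed) = 3664 − 3730 = −66 kJ

ΔH ≈ −66 kJ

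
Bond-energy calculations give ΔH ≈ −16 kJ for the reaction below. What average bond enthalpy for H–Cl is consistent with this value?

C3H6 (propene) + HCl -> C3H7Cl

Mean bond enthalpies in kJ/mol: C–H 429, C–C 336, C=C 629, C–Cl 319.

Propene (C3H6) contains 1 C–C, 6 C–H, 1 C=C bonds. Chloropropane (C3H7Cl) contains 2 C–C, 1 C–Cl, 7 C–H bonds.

D(H–Cl) ≈ 439 kJ/mol

Let D be the H–Cl bond energy.
Σ(broken) = 1×336 + 6×429 + 1×629 + 1×D = 3539 + D
Σ(formed) = 2×336 + 1×319 + 7×429 = 3994
ΔH = Σ(broken) − Σ(formed) = (3539 + D) − (3994) = −455 + D
Setting this equal to −16 kJ gives D = 439 kJ/mol.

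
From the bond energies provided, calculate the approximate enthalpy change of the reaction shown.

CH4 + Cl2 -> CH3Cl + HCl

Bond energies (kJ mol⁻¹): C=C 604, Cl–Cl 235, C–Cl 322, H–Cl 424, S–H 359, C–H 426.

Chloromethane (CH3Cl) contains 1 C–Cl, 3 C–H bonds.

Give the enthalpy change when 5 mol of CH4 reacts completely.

ΔH = −425 kJ

Bonds broken (reactants):
  C–H: 4 × 426 = 1704
  Cl–Cl: 1 × 235 = 235
  Σ(broken) = 1939 kJ
Bonds formed (products):
  C–Cl: 1 × 322 = 322
  C–H: 3 × 426 = 1278
  H–Cl: 1 × 424 = 424
  Σ(formed) = 2024 kJ
ΔH = Σ(broken) − Σ(formed) = 1939 − 2024 = −85 kJ
For 5× the reaction as written: 5 × (−85) = −425 kJ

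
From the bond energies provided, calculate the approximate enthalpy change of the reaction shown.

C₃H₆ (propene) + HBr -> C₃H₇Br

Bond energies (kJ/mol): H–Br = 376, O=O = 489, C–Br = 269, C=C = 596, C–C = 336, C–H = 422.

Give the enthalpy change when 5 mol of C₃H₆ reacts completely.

ΔH = −275 kJ

Bonds broken (reactants):
  C–C: 1 × 336 = 336
  C–H: 6 × 422 = 2532
  C=C: 1 × 596 = 596
  H–Br: 1 × 376 = 376
  Σ(broken) = 3840 kJ
Bonds formed (products):
  C–Br: 1 × 269 = 269
  C–C: 2 × 336 = 672
  C–H: 7 × 422 = 2954
  Σ(formed) = 3895 kJ
ΔH = Σ(broken) − Σ(formed) = 3840 − 3895 = −55 kJ
For 5× the reaction as written: 5 × (−55) = −275 kJ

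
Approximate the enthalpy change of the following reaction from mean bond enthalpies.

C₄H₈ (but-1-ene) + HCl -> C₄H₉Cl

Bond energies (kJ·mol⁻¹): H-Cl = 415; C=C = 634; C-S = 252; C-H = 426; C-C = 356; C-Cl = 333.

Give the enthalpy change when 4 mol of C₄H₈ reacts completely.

ΔH = −264 kJ

Bonds broken (reactants):
  C-C: 2 × 356 = 712
  C-H: 8 × 426 = 3408
  C=C: 1 × 634 = 634
  H-Cl: 1 × 415 = 415
  Σ(broken) = 5169 kJ
Bonds formed (products):
  C-C: 3 × 356 = 1068
  C-Cl: 1 × 333 = 333
  C-H: 9 × 426 = 3834
  Σ(formed) = 5235 kJ
ΔH = Σ(broken) − Σ(formed) = 5169 − 5235 = −66 kJ
For 4× the reaction as written: 4 × (−66) = −264 kJ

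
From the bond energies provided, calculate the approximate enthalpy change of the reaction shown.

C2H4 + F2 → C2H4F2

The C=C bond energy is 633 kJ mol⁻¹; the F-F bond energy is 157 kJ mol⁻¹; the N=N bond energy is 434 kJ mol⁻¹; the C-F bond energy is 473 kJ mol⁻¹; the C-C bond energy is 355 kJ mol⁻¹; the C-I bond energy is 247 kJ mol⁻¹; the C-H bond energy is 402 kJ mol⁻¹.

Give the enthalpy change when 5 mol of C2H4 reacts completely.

Bonds broken (reactants):
  C-H: 4 × 402 = 1608
  C=C: 1 × 633 = 633
  F-F: 1 × 157 = 157
  Σ(broken) = 2398 kJ
Bonds formed (products):
  C-C: 1 × 355 = 355
  C-F: 2 × 473 = 946
  C-H: 4 × 402 = 1608
  Σ(formed) = 2909 kJ
ΔH = Σ(broken) − Σ(formed) = 2398 − 2909 = −511 kJ
For 5× the reaction as written: 5 × (−511) = −2555 kJ

ΔH = −2555 kJ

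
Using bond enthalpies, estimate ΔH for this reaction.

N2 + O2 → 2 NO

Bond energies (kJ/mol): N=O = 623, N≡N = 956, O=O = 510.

ΔH ≈ +220 kJ

Bonds broken (reactants):
  N≡N: 1 × 956 = 956
  O=O: 1 × 510 = 510
  Σ(broken) = 1466 kJ
Bonds formed (products):
  N=O: 2 × 623 = 1246
  Σ(formed) = 1246 kJ
ΔH = Σ(broken) − Σ(formed) = 1466 − 1246 = +220 kJ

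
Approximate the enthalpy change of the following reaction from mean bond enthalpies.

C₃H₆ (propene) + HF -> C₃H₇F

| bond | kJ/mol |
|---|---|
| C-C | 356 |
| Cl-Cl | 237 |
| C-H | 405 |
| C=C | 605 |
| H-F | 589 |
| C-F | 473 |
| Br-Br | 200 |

ΔH ≈ −40 kJ

Bonds broken (reactants):
  C-C: 1 × 356 = 356
  C-H: 6 × 405 = 2430
  C=C: 1 × 605 = 605
  H-F: 1 × 589 = 589
  Σ(broken) = 3980 kJ
Bonds formed (products):
  C-C: 2 × 356 = 712
  C-F: 1 × 473 = 473
  C-H: 7 × 405 = 2835
  Σ(formed) = 4020 kJ
ΔH = Σ(broken) − Σ(formed) = 3980 − 4020 = −40 kJ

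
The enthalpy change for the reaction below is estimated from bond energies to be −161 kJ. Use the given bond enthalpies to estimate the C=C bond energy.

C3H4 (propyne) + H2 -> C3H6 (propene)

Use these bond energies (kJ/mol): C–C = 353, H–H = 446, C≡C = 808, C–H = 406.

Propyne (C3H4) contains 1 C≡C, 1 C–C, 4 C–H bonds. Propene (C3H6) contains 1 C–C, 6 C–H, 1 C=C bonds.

D(C=C) ≈ 603 kJ/mol

Let D be the C=C bond energy.
Σ(broken) = 1×808 + 1×353 + 4×406 + 1×446 = 3231
Σ(formed) = 1×353 + 6×406 + 1×D = 2789 + D
ΔH = Σ(broken) − Σ(formed) = (3231) − (2789 + D) = +442 − D
Setting this equal to −161 kJ gives D = 603 kJ/mol.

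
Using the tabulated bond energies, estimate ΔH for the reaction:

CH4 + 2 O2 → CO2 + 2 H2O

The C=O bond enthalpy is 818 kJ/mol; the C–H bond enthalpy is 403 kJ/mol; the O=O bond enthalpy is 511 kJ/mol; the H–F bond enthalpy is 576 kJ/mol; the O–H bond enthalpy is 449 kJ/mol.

Bonds broken (reactants):
  C–H: 4 × 403 = 1612
  O=O: 2 × 511 = 1022
  Σ(broken) = 2634 kJ
Bonds formed (products):
  C=O: 2 × 818 = 1636
  O–H: 4 × 449 = 1796
  Σ(formed) = 3432 kJ
ΔH = Σ(broken) − Σ(formed) = 2634 − 3432 = −798 kJ

ΔH ≈ −798 kJ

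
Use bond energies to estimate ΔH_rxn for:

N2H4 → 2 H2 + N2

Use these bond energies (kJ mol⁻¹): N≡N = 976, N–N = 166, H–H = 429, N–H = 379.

Bonds broken (reactants):
  N–H: 4 × 379 = 1516
  N–N: 1 × 166 = 166
  Σ(broken) = 1682 kJ
Bonds formed (products):
  H–H: 2 × 429 = 858
  N≡N: 1 × 976 = 976
  Σ(formed) = 1834 kJ
ΔH = Σ(broken) − Σ(formed) = 1682 − 1834 = −152 kJ

ΔH ≈ −152 kJ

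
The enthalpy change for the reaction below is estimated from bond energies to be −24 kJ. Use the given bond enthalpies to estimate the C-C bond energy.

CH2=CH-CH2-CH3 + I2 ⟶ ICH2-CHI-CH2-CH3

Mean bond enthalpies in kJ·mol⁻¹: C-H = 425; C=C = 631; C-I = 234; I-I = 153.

Let D be the C-C bond energy.
Σ(broken) = 2×D + 8×425 + 1×631 + 1×153 = 4184 + 2D
Σ(formed) = 3×D + 8×425 + 2×234 = 3868 + 3D
ΔH = Σ(broken) − Σ(formed) = (4184 + 2D) − (3868 + 3D) = +316 − D
Setting this equal to −24 kJ gives D = 340 kJ/mol.

D(C-C) ≈ 340 kJ/mol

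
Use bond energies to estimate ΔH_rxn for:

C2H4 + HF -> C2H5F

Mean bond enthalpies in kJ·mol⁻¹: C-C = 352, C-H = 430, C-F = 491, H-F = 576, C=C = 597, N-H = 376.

ΔH ≈ −100 kJ

Bonds broken (reactants):
  C-H: 4 × 430 = 1720
  C=C: 1 × 597 = 597
  H-F: 1 × 576 = 576
  Σ(broken) = 2893 kJ
Bonds formed (products):
  C-C: 1 × 352 = 352
  C-F: 1 × 491 = 491
  C-H: 5 × 430 = 2150
  Σ(formed) = 2993 kJ
ΔH = Σ(broken) − Σ(formed) = 2893 − 2993 = −100 kJ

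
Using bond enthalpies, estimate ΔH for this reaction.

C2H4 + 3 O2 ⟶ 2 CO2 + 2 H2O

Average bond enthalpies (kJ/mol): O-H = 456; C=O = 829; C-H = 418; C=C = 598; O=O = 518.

ΔH ≈ −1316 kJ

Bonds broken (reactants):
  C-H: 4 × 418 = 1672
  C=C: 1 × 598 = 598
  O=O: 3 × 518 = 1554
  Σ(broken) = 3824 kJ
Bonds formed (products):
  C=O: 4 × 829 = 3316
  O-H: 4 × 456 = 1824
  Σ(formed) = 5140 kJ
ΔH = Σ(broken) − Σ(formed) = 3824 − 5140 = −1316 kJ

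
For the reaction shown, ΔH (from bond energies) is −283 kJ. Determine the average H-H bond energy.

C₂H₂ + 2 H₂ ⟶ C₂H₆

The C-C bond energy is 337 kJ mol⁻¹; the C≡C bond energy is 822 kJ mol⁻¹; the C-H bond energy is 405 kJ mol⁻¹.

D(H-H) ≈ 426 kJ/mol

Let D be the H-H bond energy.
Σ(broken) = 1×822 + 2×405 + 2×D = 1632 + 2D
Σ(formed) = 1×337 + 6×405 = 2767
ΔH = Σ(broken) − Σ(formed) = (1632 + 2D) − (2767) = −1135 + 2D
Setting this equal to −283 kJ gives 2D = 852, so D = 426 kJ/mol.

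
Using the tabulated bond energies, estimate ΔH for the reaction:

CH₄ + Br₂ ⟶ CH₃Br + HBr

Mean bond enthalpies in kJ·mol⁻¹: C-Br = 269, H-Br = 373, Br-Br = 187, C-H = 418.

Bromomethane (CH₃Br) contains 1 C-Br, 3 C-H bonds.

ΔH ≈ −37 kJ

Bonds broken (reactants):
  Br-Br: 1 × 187 = 187
  C-H: 4 × 418 = 1672
  Σ(broken) = 1859 kJ
Bonds formed (products):
  C-Br: 1 × 269 = 269
  C-H: 3 × 418 = 1254
  H-Br: 1 × 373 = 373
  Σ(formed) = 1896 kJ
ΔH = Σ(broken) − Σ(formed) = 1859 − 1896 = −37 kJ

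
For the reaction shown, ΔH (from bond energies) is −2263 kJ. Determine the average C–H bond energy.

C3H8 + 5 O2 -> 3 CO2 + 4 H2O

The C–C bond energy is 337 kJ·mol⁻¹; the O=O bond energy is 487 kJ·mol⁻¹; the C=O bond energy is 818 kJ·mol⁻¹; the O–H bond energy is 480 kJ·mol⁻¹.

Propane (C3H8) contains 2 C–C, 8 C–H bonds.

Let D be the C–H bond energy.
Σ(broken) = 2×337 + 8×D + 5×487 = 3109 + 8D
Σ(formed) = 6×818 + 8×480 = 8748
ΔH = Σ(broken) − Σ(formed) = (3109 + 8D) − (8748) = −5639 + 8D
Setting this equal to −2263 kJ gives 8D = 3376, so D = 422 kJ/mol.

D(C–H) ≈ 422 kJ/mol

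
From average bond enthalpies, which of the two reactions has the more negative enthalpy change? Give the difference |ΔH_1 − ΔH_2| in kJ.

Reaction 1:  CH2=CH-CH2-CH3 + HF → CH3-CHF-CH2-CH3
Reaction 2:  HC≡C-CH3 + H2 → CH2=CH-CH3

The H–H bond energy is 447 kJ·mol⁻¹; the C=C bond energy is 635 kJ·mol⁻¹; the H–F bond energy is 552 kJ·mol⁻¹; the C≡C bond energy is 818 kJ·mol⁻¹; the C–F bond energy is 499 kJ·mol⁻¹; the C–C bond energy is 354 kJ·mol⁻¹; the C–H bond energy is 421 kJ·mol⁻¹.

Reaction 1:
  Bonds broken (reactants):
    C–C: 2 × 354 = 708
    C–H: 8 × 421 = 3368
    C=C: 1 × 635 = 635
    H–F: 1 × 552 = 552
    Σ(broken) = 5263 kJ
  Bonds formed (products):
    C–C: 3 × 354 = 1062
    C–F: 1 × 499 = 499
    C–H: 9 × 421 = 3789
    Σ(formed) = 5350 kJ
  ΔH_1 = 5263 − 5350 = −87 kJ
Reaction 2:
  Bonds broken (reactants):
    C≡C: 1 × 818 = 818
    C–C: 1 × 354 = 354
    C–H: 4 × 421 = 1684
    H–H: 1 × 447 = 447
    Σ(broken) = 3303 kJ
  Bonds formed (products):
    C–C: 1 × 354 = 354
    C–H: 6 × 421 = 2526
    C=C: 1 × 635 = 635
    Σ(formed) = 3515 kJ
  ΔH_2 = 3303 − 3515 = −212 kJ
ΔH_1 − ΔH_2 = +125 kJ, so reaction 2 has the more negative ΔH; |ΔH_1 − ΔH_2| = 125 kJ.

Reaction 2, by 125 kJ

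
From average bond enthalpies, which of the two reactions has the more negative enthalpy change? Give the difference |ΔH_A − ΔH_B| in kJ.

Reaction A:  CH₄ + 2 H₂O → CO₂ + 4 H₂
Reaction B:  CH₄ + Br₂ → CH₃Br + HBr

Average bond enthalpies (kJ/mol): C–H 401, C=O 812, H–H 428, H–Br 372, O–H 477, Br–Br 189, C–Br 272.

Reaction A:
  Bonds broken (reactants):
    C–H: 4 × 401 = 1604
    O–H: 4 × 477 = 1908
    Σ(broken) = 3512 kJ
  Bonds formed (products):
    C=O: 2 × 812 = 1624
    H–H: 4 × 428 = 1712
    Σ(formed) = 3336 kJ
  ΔH_A = 3512 − 3336 = +176 kJ
Reaction B:
  Bonds broken (reactants):
    Br–Br: 1 × 189 = 189
    C–H: 4 × 401 = 1604
    Σ(broken) = 1793 kJ
  Bonds formed (products):
    C–Br: 1 × 272 = 272
    C–H: 3 × 401 = 1203
    H–Br: 1 × 372 = 372
    Σ(formed) = 1847 kJ
  ΔH_B = 1793 − 1847 = −54 kJ
ΔH_A − ΔH_B = +230 kJ, so reaction B has the more negative ΔH; |ΔH_A − ΔH_B| = 230 kJ.

Reaction B, by 230 kJ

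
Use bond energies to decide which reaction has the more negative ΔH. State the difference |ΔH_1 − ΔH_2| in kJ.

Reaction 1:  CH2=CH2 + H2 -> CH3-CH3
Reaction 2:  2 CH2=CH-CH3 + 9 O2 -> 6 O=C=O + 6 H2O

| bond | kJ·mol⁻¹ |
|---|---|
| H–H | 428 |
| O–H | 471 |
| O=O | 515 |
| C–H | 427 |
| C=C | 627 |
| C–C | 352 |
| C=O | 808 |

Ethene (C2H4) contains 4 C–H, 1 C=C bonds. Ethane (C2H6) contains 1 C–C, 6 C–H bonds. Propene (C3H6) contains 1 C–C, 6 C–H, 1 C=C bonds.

Reaction 2, by 3480 kJ

Reaction 1:
  Bonds broken (reactants):
    C–H: 4 × 427 = 1708
    C=C: 1 × 627 = 627
    H–H: 1 × 428 = 428
    Σ(broken) = 2763 kJ
  Bonds formed (products):
    C–C: 1 × 352 = 352
    C–H: 6 × 427 = 2562
    Σ(formed) = 2914 kJ
  ΔH_1 = 2763 − 2914 = −151 kJ
Reaction 2:
  Bonds broken (reactants):
    C–C: 2 × 352 = 704
    C–H: 12 × 427 = 5124
    C=C: 2 × 627 = 1254
    O=O: 9 × 515 = 4635
    Σ(broken) = 11717 kJ
  Bonds formed (products):
    C=O: 12 × 808 = 9696
    O–H: 12 × 471 = 5652
    Σ(formed) = 15348 kJ
  ΔH_2 = 11717 − 15348 = −3631 kJ
ΔH_1 − ΔH_2 = +3480 kJ, so reaction 2 has the more negative ΔH; |ΔH_1 − ΔH_2| = 3480 kJ.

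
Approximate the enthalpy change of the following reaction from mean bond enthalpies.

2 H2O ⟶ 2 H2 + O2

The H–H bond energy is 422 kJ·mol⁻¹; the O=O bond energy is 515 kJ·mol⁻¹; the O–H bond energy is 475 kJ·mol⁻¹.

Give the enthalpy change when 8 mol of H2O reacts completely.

Bonds broken (reactants):
  O–H: 4 × 475 = 1900
  Σ(broken) = 1900 kJ
Bonds formed (products):
  H–H: 2 × 422 = 844
  O=O: 1 × 515 = 515
  Σ(formed) = 1359 kJ
ΔH = Σ(broken) − Σ(formed) = 1900 − 1359 = +541 kJ
For 4× the reaction as written: 4 × (+541) = +2164 kJ

ΔH = +2164 kJ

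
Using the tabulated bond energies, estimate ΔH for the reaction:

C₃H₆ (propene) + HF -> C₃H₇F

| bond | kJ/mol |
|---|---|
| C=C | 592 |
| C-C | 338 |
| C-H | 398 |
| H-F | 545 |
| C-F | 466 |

Bonds broken (reactants):
  C-C: 1 × 338 = 338
  C-H: 6 × 398 = 2388
  C=C: 1 × 592 = 592
  H-F: 1 × 545 = 545
  Σ(broken) = 3863 kJ
Bonds formed (products):
  C-C: 2 × 338 = 676
  C-F: 1 × 466 = 466
  C-H: 7 × 398 = 2786
  Σ(formed) = 3928 kJ
ΔH = Σ(broken) − Σ(formed) = 3863 − 3928 = −65 kJ

ΔH ≈ −65 kJ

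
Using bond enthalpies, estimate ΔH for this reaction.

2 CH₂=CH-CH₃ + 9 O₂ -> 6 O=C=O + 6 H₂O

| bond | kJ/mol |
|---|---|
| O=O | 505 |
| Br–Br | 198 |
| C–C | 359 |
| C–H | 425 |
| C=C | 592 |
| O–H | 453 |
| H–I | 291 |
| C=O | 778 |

Bonds broken (reactants):
  C–C: 2 × 359 = 718
  C–H: 12 × 425 = 5100
  C=C: 2 × 592 = 1184
  O=O: 9 × 505 = 4545
  Σ(broken) = 11547 kJ
Bonds formed (products):
  C=O: 12 × 778 = 9336
  O–H: 12 × 453 = 5436
  Σ(formed) = 14772 kJ
ΔH = Σ(broken) − Σ(formed) = 11547 − 14772 = −3225 kJ

ΔH ≈ −3225 kJ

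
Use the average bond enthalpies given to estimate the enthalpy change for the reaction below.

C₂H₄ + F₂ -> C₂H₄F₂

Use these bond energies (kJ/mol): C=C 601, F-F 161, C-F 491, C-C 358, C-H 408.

ΔH ≈ −578 kJ

Bonds broken (reactants):
  C-H: 4 × 408 = 1632
  C=C: 1 × 601 = 601
  F-F: 1 × 161 = 161
  Σ(broken) = 2394 kJ
Bonds formed (products):
  C-C: 1 × 358 = 358
  C-F: 2 × 491 = 982
  C-H: 4 × 408 = 1632
  Σ(formed) = 2972 kJ
ΔH = Σ(broken) − Σ(formed) = 2394 − 2972 = −578 kJ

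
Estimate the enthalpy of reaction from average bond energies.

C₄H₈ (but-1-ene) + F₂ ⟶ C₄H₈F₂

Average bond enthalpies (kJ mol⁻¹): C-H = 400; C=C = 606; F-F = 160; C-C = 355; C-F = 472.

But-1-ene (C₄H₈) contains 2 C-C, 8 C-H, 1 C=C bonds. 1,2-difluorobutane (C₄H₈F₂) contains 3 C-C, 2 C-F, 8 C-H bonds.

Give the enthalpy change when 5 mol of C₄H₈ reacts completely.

Bonds broken (reactants):
  C-C: 2 × 355 = 710
  C-H: 8 × 400 = 3200
  C=C: 1 × 606 = 606
  F-F: 1 × 160 = 160
  Σ(broken) = 4676 kJ
Bonds formed (products):
  C-C: 3 × 355 = 1065
  C-F: 2 × 472 = 944
  C-H: 8 × 400 = 3200
  Σ(formed) = 5209 kJ
ΔH = Σ(broken) − Σ(formed) = 4676 − 5209 = −533 kJ
For 5× the reaction as written: 5 × (−533) = −2665 kJ

ΔH = −2665 kJ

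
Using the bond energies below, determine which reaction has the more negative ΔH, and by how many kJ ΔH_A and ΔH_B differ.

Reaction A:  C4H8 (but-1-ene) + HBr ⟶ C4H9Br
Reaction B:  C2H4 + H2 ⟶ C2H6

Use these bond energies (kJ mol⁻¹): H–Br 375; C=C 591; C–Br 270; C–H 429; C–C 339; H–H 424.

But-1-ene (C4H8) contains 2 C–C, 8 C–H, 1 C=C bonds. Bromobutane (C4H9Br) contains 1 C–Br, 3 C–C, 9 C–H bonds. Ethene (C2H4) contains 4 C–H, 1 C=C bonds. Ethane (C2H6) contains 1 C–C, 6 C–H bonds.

Reaction B, by 110 kJ

Reaction A:
  Bonds broken (reactants):
    C–C: 2 × 339 = 678
    C–H: 8 × 429 = 3432
    C=C: 1 × 591 = 591
    H–Br: 1 × 375 = 375
    Σ(broken) = 5076 kJ
  Bonds formed (products):
    C–Br: 1 × 270 = 270
    C–C: 3 × 339 = 1017
    C–H: 9 × 429 = 3861
    Σ(formed) = 5148 kJ
  ΔH_A = 5076 − 5148 = −72 kJ
Reaction B:
  Bonds broken (reactants):
    C–H: 4 × 429 = 1716
    C=C: 1 × 591 = 591
    H–H: 1 × 424 = 424
    Σ(broken) = 2731 kJ
  Bonds formed (products):
    C–C: 1 × 339 = 339
    C–H: 6 × 429 = 2574
    Σ(formed) = 2913 kJ
  ΔH_B = 2731 − 2913 = −182 kJ
ΔH_A − ΔH_B = +110 kJ, so reaction B has the more negative ΔH; |ΔH_A − ΔH_B| = 110 kJ.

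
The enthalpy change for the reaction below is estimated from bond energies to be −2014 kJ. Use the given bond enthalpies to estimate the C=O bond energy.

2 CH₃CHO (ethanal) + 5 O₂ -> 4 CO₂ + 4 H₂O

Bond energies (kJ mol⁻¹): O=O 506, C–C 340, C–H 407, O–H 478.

Let D be the C=O bond energy.
Σ(broken) = 2×340 + 8×407 + 2×D + 5×506 = 6466 + 2D
Σ(formed) = 8×D + 8×478 = 3824 + 8D
ΔH = Σ(broken) − Σ(formed) = (6466 + 2D) − (3824 + 8D) = +2642 − 6D
Setting this equal to −2014 kJ gives 6D = 4656, so D = 776 kJ/mol.

D(C=O) ≈ 776 kJ/mol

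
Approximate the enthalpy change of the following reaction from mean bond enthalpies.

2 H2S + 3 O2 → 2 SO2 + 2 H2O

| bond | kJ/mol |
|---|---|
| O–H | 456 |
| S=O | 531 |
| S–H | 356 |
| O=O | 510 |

ΔH ≈ −994 kJ

Bonds broken (reactants):
  O=O: 3 × 510 = 1530
  S–H: 4 × 356 = 1424
  Σ(broken) = 2954 kJ
Bonds formed (products):
  O–H: 4 × 456 = 1824
  S=O: 4 × 531 = 2124
  Σ(formed) = 3948 kJ
ΔH = Σ(broken) − Σ(formed) = 2954 − 3948 = −994 kJ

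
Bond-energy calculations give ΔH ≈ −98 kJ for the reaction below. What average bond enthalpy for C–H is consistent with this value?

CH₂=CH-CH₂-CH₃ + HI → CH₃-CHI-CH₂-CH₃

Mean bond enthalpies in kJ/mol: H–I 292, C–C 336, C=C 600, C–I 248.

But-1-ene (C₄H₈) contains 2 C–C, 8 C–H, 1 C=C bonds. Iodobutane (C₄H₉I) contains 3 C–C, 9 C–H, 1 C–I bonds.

D(C–H) ≈ 406 kJ/mol

Let D be the C–H bond energy.
Σ(broken) = 2×336 + 8×D + 1×600 + 1×292 = 1564 + 8D
Σ(formed) = 3×336 + 9×D + 1×248 = 1256 + 9D
ΔH = Σ(broken) − Σ(formed) = (1564 + 8D) − (1256 + 9D) = +308 − D
Setting this equal to −98 kJ gives D = 406 kJ/mol.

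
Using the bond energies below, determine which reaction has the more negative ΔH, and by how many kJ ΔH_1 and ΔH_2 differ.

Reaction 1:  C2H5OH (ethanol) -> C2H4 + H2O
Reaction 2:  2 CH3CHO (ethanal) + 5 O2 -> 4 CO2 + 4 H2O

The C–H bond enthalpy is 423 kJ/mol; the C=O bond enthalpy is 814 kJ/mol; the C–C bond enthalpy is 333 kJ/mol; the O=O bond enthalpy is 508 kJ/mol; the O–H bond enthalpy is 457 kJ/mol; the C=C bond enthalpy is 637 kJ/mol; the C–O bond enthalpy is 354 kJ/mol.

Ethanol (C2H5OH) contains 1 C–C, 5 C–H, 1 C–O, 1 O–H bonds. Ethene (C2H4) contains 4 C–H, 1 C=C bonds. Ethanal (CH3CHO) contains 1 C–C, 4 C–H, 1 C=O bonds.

Reaction 1:
  Bonds broken (reactants):
    C–C: 1 × 333 = 333
    C–H: 5 × 423 = 2115
    C–O: 1 × 354 = 354
    O–H: 1 × 457 = 457
    Σ(broken) = 3259 kJ
  Bonds formed (products):
    C–H: 4 × 423 = 1692
    C=C: 1 × 637 = 637
    O–H: 2 × 457 = 914
    Σ(formed) = 3243 kJ
  ΔH_1 = 3259 − 3243 = +16 kJ
Reaction 2:
  Bonds broken (reactants):
    C–C: 2 × 333 = 666
    C–H: 8 × 423 = 3384
    C=O: 2 × 814 = 1628
    O=O: 5 × 508 = 2540
    Σ(broken) = 8218 kJ
  Bonds formed (products):
    C=O: 8 × 814 = 6512
    O–H: 8 × 457 = 3656
    Σ(formed) = 10168 kJ
  ΔH_2 = 8218 − 10168 = −1950 kJ
ΔH_1 − ΔH_2 = +1966 kJ, so reaction 2 has the more negative ΔH; |ΔH_1 − ΔH_2| = 1966 kJ.

Reaction 2, by 1966 kJ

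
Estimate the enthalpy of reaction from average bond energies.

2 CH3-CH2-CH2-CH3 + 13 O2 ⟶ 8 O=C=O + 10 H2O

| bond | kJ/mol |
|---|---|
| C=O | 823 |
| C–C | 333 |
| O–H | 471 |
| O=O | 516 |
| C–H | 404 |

ΔH ≈ −5802 kJ

Bonds broken (reactants):
  C–C: 6 × 333 = 1998
  C–H: 20 × 404 = 8080
  O=O: 13 × 516 = 6708
  Σ(broken) = 16786 kJ
Bonds formed (products):
  C=O: 16 × 823 = 13168
  O–H: 20 × 471 = 9420
  Σ(formed) = 22588 kJ
ΔH = Σ(broken) − Σ(formed) = 16786 − 22588 = −5802 kJ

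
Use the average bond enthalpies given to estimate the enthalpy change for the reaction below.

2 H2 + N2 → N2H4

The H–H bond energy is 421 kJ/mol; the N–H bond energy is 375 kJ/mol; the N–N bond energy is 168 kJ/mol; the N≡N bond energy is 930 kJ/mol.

Bonds broken (reactants):
  H–H: 2 × 421 = 842
  N≡N: 1 × 930 = 930
  Σ(broken) = 1772 kJ
Bonds formed (products):
  N–H: 4 × 375 = 1500
  N–N: 1 × 168 = 168
  Σ(formed) = 1668 kJ
ΔH = Σ(broken) − Σ(formed) = 1772 − 1668 = +104 kJ

ΔH ≈ +104 kJ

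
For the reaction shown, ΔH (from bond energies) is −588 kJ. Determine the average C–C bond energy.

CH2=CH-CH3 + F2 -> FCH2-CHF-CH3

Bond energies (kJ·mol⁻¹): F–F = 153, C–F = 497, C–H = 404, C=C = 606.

Let D be the C–C bond energy.
Σ(broken) = 1×D + 6×404 + 1×606 + 1×153 = 3183 + D
Σ(formed) = 2×D + 2×497 + 6×404 = 3418 + 2D
ΔH = Σ(broken) − Σ(formed) = (3183 + D) − (3418 + 2D) = −235 − D
Setting this equal to −588 kJ gives D = 353 kJ/mol.

D(C–C) ≈ 353 kJ/mol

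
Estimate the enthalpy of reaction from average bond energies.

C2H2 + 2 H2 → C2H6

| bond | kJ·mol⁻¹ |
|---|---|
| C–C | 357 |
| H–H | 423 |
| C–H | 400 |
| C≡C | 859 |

Bonds broken (reactants):
  C≡C: 1 × 859 = 859
  C–H: 2 × 400 = 800
  H–H: 2 × 423 = 846
  Σ(broken) = 2505 kJ
Bonds formed (products):
  C–C: 1 × 357 = 357
  C–H: 6 × 400 = 2400
  Σ(formed) = 2757 kJ
ΔH = Σ(broken) − Σ(formed) = 2505 − 2757 = −252 kJ

ΔH ≈ −252 kJ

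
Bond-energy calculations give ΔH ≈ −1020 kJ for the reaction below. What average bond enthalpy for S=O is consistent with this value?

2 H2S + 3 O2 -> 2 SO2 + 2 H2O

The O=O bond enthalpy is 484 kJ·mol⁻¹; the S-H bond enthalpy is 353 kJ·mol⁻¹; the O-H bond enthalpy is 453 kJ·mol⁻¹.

D(S=O) ≈ 518 kJ/mol

Let D be the S=O bond energy.
Σ(broken) = 3×484 + 4×353 = 2864
Σ(formed) = 4×453 + 4×D = 1812 + 4D
ΔH = Σ(broken) − Σ(formed) = (2864) − (1812 + 4D) = +1052 − 4D
Setting this equal to −1020 kJ gives 4D = 2072, so D = 518 kJ/mol.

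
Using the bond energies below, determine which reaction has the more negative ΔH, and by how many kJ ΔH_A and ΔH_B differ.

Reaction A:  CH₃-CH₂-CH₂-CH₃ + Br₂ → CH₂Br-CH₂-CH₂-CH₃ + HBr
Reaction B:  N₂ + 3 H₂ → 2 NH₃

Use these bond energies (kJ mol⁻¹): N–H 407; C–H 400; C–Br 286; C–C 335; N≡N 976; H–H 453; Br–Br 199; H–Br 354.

Reaction B, by 66 kJ

Reaction A:
  Bonds broken (reactants):
    Br–Br: 1 × 199 = 199
    C–C: 3 × 335 = 1005
    C–H: 10 × 400 = 4000
    Σ(broken) = 5204 kJ
  Bonds formed (products):
    C–Br: 1 × 286 = 286
    C–C: 3 × 335 = 1005
    C–H: 9 × 400 = 3600
    H–Br: 1 × 354 = 354
    Σ(formed) = 5245 kJ
  ΔH_A = 5204 − 5245 = −41 kJ
Reaction B:
  Bonds broken (reactants):
    H–H: 3 × 453 = 1359
    N≡N: 1 × 976 = 976
    Σ(broken) = 2335 kJ
  Bonds formed (products):
    N–H: 6 × 407 = 2442
    Σ(formed) = 2442 kJ
  ΔH_B = 2335 − 2442 = −107 kJ
ΔH_A − ΔH_B = +66 kJ, so reaction B has the more negative ΔH; |ΔH_A − ΔH_B| = 66 kJ.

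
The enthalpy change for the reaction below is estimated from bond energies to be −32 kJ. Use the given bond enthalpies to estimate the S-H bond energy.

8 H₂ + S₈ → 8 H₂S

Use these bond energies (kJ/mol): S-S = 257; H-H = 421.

D(S-H) ≈ 341 kJ/mol

Let D be the S-H bond energy.
Σ(broken) = 8×421 + 8×257 = 5424
Σ(formed) = 16×D = 16D
ΔH = Σ(broken) − Σ(formed) = (5424) − (16D) = +5424 − 16D
Setting this equal to −32 kJ gives 16D = 5456, so D = 341 kJ/mol.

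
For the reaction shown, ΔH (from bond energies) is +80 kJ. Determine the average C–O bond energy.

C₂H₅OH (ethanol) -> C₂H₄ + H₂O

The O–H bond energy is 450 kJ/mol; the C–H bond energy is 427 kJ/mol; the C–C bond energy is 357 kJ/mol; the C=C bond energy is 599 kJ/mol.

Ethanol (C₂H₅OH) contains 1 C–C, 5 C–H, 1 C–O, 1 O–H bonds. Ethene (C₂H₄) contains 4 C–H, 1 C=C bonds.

Let D be the C–O bond energy.
Σ(broken) = 1×357 + 5×427 + 1×D + 1×450 = 2942 + D
Σ(formed) = 4×427 + 1×599 + 2×450 = 3207
ΔH = Σ(broken) − Σ(formed) = (2942 + D) − (3207) = −265 + D
Setting this equal to +80 kJ gives D = 345 kJ/mol.

D(C–O) ≈ 345 kJ/mol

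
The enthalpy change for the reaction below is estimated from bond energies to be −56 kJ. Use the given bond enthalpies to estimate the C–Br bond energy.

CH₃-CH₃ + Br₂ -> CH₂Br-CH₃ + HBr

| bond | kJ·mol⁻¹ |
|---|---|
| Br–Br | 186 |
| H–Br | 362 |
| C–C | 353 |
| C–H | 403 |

D(C–Br) ≈ 283 kJ/mol

Let D be the C–Br bond energy.
Σ(broken) = 1×186 + 1×353 + 6×403 = 2957
Σ(formed) = 1×D + 1×353 + 5×403 + 1×362 = 2730 + D
ΔH = Σ(broken) − Σ(formed) = (2957) − (2730 + D) = +227 − D
Setting this equal to −56 kJ gives D = 283 kJ/mol.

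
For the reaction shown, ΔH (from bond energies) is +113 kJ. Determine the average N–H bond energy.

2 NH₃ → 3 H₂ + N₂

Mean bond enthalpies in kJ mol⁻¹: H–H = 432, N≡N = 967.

Let D be the N–H bond energy.
Σ(broken) = 6×D = 6D
Σ(formed) = 3×432 + 1×967 = 2263
ΔH = Σ(broken) − Σ(formed) = (6D) − (2263) = −2263 + 6D
Setting this equal to +113 kJ gives 6D = 2376, so D = 396 kJ/mol.

D(N–H) ≈ 396 kJ/mol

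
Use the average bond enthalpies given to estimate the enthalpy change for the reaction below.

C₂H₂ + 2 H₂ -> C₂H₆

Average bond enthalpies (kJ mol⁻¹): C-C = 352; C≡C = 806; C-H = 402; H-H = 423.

ΔH ≈ −308 kJ

Bonds broken (reactants):
  C≡C: 1 × 806 = 806
  C-H: 2 × 402 = 804
  H-H: 2 × 423 = 846
  Σ(broken) = 2456 kJ
Bonds formed (products):
  C-C: 1 × 352 = 352
  C-H: 6 × 402 = 2412
  Σ(formed) = 2764 kJ
ΔH = Σ(broken) − Σ(formed) = 2456 − 2764 = −308 kJ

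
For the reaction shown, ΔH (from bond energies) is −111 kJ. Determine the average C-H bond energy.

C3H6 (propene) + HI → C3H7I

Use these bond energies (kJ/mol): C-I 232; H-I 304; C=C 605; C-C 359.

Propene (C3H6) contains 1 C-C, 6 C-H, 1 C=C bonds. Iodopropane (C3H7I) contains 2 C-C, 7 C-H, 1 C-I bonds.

Let D be the C-H bond energy.
Σ(broken) = 1×359 + 6×D + 1×605 + 1×304 = 1268 + 6D
Σ(formed) = 2×359 + 7×D + 1×232 = 950 + 7D
ΔH = Σ(broken) − Σ(formed) = (1268 + 6D) − (950 + 7D) = +318 − D
Setting this equal to −111 kJ gives D = 429 kJ/mol.

D(C-H) ≈ 429 kJ/mol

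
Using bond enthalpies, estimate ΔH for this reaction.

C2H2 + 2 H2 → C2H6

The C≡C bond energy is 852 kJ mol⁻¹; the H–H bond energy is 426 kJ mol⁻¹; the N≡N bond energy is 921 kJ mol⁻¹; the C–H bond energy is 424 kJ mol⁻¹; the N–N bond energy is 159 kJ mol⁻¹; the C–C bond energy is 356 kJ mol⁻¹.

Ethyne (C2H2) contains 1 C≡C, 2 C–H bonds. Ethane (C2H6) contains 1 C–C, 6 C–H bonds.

ΔH ≈ −348 kJ

Bonds broken (reactants):
  C≡C: 1 × 852 = 852
  C–H: 2 × 424 = 848
  H–H: 2 × 426 = 852
  Σ(broken) = 2552 kJ
Bonds formed (products):
  C–C: 1 × 356 = 356
  C–H: 6 × 424 = 2544
  Σ(formed) = 2900 kJ
ΔH = Σ(broken) − Σ(formed) = 2552 − 2900 = −348 kJ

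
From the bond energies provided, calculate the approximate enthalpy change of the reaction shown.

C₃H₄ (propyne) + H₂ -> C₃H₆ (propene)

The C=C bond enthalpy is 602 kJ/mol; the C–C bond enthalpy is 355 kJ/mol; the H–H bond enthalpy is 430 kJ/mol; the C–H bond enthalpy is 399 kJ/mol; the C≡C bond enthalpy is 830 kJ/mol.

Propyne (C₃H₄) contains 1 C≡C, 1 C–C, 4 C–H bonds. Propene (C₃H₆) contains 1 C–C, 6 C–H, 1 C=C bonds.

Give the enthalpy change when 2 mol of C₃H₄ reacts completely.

Bonds broken (reactants):
  C≡C: 1 × 830 = 830
  C–C: 1 × 355 = 355
  C–H: 4 × 399 = 1596
  H–H: 1 × 430 = 430
  Σ(broken) = 3211 kJ
Bonds formed (products):
  C–C: 1 × 355 = 355
  C–H: 6 × 399 = 2394
  C=C: 1 × 602 = 602
  Σ(formed) = 3351 kJ
ΔH = Σ(broken) − Σ(formed) = 3211 − 3351 = −140 kJ
For 2× the reaction as written: 2 × (−140) = −280 kJ

ΔH = −280 kJ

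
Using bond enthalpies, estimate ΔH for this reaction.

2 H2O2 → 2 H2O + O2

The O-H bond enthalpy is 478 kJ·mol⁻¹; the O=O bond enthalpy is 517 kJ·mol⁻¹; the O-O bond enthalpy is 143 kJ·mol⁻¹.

Bonds broken (reactants):
  O-H: 4 × 478 = 1912
  O-O: 2 × 143 = 286
  Σ(broken) = 2198 kJ
Bonds formed (products):
  O-H: 4 × 478 = 1912
  O=O: 1 × 517 = 517
  Σ(formed) = 2429 kJ
ΔH = Σ(broken) − Σ(formed) = 2198 − 2429 = −231 kJ

ΔH ≈ −231 kJ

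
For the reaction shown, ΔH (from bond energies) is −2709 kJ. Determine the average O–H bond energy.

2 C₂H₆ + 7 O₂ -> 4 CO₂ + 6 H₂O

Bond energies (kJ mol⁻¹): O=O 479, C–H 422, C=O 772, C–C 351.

D(O–H) ≈ 471 kJ/mol

Let D be the O–H bond energy.
Σ(broken) = 2×351 + 12×422 + 7×479 = 9119
Σ(formed) = 8×772 + 12×D = 6176 + 12D
ΔH = Σ(broken) − Σ(formed) = (9119) − (6176 + 12D) = +2943 − 12D
Setting this equal to −2709 kJ gives 12D = 5652, so D = 471 kJ/mol.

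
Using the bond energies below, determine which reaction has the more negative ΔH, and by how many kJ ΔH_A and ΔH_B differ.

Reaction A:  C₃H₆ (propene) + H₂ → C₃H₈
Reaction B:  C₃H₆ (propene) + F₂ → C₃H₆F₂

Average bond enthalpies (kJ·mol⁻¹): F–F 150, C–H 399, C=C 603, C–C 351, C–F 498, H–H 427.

Reaction A:
  Bonds broken (reactants):
    C–C: 1 × 351 = 351
    C–H: 6 × 399 = 2394
    C=C: 1 × 603 = 603
    H–H: 1 × 427 = 427
    Σ(broken) = 3775 kJ
  Bonds formed (products):
    C–C: 2 × 351 = 702
    C–H: 8 × 399 = 3192
    Σ(formed) = 3894 kJ
  ΔH_A = 3775 − 3894 = −119 kJ
Reaction B:
  Bonds broken (reactants):
    C–C: 1 × 351 = 351
    C–H: 6 × 399 = 2394
    C=C: 1 × 603 = 603
    F–F: 1 × 150 = 150
    Σ(broken) = 3498 kJ
  Bonds formed (products):
    C–C: 2 × 351 = 702
    C–F: 2 × 498 = 996
    C–H: 6 × 399 = 2394
    Σ(formed) = 4092 kJ
  ΔH_B = 3498 − 4092 = −594 kJ
ΔH_A − ΔH_B = +475 kJ, so reaction B has the more negative ΔH; |ΔH_A − ΔH_B| = 475 kJ.

Reaction B, by 475 kJ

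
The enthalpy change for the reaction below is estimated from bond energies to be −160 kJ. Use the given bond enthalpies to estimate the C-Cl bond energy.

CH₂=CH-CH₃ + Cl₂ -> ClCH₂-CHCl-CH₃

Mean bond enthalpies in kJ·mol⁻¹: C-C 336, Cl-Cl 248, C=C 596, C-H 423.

D(C-Cl) ≈ 334 kJ/mol

Let D be the C-Cl bond energy.
Σ(broken) = 1×336 + 6×423 + 1×596 + 1×248 = 3718
Σ(formed) = 2×336 + 2×D + 6×423 = 3210 + 2D
ΔH = Σ(broken) − Σ(formed) = (3718) − (3210 + 2D) = +508 − 2D
Setting this equal to −160 kJ gives 2D = 668, so D = 334 kJ/mol.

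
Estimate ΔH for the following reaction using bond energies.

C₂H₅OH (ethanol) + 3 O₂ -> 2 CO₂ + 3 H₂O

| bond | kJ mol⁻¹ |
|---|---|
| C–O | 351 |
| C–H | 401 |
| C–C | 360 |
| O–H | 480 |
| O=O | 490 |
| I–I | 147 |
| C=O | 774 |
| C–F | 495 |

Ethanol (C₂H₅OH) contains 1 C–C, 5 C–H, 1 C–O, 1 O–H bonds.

Bonds broken (reactants):
  C–C: 1 × 360 = 360
  C–H: 5 × 401 = 2005
  C–O: 1 × 351 = 351
  O–H: 1 × 480 = 480
  O=O: 3 × 490 = 1470
  Σ(broken) = 4666 kJ
Bonds formed (products):
  C=O: 4 × 774 = 3096
  O–H: 6 × 480 = 2880
  Σ(formed) = 5976 kJ
ΔH = Σ(broken) − Σ(formed) = 4666 − 5976 = −1310 kJ

ΔH ≈ −1310 kJ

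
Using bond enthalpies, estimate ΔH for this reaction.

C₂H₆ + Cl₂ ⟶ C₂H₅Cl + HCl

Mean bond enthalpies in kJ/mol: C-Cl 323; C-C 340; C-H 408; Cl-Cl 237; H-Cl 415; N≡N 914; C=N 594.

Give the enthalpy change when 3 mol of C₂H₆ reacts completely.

ΔH = −279 kJ

Bonds broken (reactants):
  C-C: 1 × 340 = 340
  C-H: 6 × 408 = 2448
  Cl-Cl: 1 × 237 = 237
  Σ(broken) = 3025 kJ
Bonds formed (products):
  C-C: 1 × 340 = 340
  C-Cl: 1 × 323 = 323
  C-H: 5 × 408 = 2040
  H-Cl: 1 × 415 = 415
  Σ(formed) = 3118 kJ
ΔH = Σ(broken) − Σ(formed) = 3025 − 3118 = −93 kJ
For 3× the reaction as written: 3 × (−93) = −279 kJ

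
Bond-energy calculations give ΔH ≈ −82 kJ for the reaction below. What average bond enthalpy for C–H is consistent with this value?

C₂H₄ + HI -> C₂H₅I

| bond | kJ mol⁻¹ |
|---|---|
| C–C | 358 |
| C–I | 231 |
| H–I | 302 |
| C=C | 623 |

D(C–H) ≈ 418 kJ/mol

Let D be the C–H bond energy.
Σ(broken) = 4×D + 1×623 + 1×302 = 925 + 4D
Σ(formed) = 1×358 + 5×D + 1×231 = 589 + 5D
ΔH = Σ(broken) − Σ(formed) = (925 + 4D) − (589 + 5D) = +336 − D
Setting this equal to −82 kJ gives D = 418 kJ/mol.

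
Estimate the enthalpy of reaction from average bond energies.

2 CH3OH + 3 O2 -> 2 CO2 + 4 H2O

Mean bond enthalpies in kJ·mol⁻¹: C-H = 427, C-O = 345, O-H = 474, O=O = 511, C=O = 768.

Bonds broken (reactants):
  C-H: 6 × 427 = 2562
  C-O: 2 × 345 = 690
  O-H: 2 × 474 = 948
  O=O: 3 × 511 = 1533
  Σ(broken) = 5733 kJ
Bonds formed (products):
  C=O: 4 × 768 = 3072
  O-H: 8 × 474 = 3792
  Σ(formed) = 6864 kJ
ΔH = Σ(broken) − Σ(formed) = 5733 − 6864 = −1131 kJ

ΔH ≈ −1131 kJ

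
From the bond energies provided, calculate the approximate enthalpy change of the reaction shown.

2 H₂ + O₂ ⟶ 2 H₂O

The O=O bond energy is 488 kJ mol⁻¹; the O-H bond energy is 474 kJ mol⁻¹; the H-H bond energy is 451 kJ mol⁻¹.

ΔH ≈ −506 kJ

Bonds broken (reactants):
  H-H: 2 × 451 = 902
  O=O: 1 × 488 = 488
  Σ(broken) = 1390 kJ
Bonds formed (products):
  O-H: 4 × 474 = 1896
  Σ(formed) = 1896 kJ
ΔH = Σ(broken) − Σ(formed) = 1390 − 1896 = −506 kJ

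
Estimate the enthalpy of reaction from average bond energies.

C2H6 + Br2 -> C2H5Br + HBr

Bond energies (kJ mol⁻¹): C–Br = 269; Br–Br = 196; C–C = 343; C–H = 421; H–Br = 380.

ΔH ≈ −32 kJ

Bonds broken (reactants):
  Br–Br: 1 × 196 = 196
  C–C: 1 × 343 = 343
  C–H: 6 × 421 = 2526
  Σ(broken) = 3065 kJ
Bonds formed (products):
  C–Br: 1 × 269 = 269
  C–C: 1 × 343 = 343
  C–H: 5 × 421 = 2105
  H–Br: 1 × 380 = 380
  Σ(formed) = 3097 kJ
ΔH = Σ(broken) − Σ(formed) = 3065 − 3097 = −32 kJ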